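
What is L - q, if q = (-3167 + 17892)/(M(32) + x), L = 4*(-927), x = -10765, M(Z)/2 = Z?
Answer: -39664583/10701 ≈ -3706.6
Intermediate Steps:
M(Z) = 2*Z
L = -3708
q = -14725/10701 (q = (-3167 + 17892)/(2*32 - 10765) = 14725/(64 - 10765) = 14725/(-10701) = 14725*(-1/10701) = -14725/10701 ≈ -1.3760)
L - q = -3708 - 1*(-14725/10701) = -3708 + 14725/10701 = -39664583/10701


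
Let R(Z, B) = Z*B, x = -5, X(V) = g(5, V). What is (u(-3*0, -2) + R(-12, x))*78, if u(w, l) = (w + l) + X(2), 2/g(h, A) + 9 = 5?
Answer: 4485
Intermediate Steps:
g(h, A) = -½ (g(h, A) = 2/(-9 + 5) = 2/(-4) = 2*(-¼) = -½)
X(V) = -½
R(Z, B) = B*Z
u(w, l) = -½ + l + w (u(w, l) = (w + l) - ½ = (l + w) - ½ = -½ + l + w)
(u(-3*0, -2) + R(-12, x))*78 = ((-½ - 2 - 3*0) - 5*(-12))*78 = ((-½ - 2 + 0) + 60)*78 = (-5/2 + 60)*78 = (115/2)*78 = 4485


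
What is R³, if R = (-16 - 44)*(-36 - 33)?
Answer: 70957944000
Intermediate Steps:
R = 4140 (R = -60*(-69) = 4140)
R³ = 4140³ = 70957944000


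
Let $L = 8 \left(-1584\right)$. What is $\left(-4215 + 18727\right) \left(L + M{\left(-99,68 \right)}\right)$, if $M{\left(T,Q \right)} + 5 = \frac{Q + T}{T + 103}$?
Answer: $-184081092$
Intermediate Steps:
$L = -12672$
$M{\left(T,Q \right)} = -5 + \frac{Q + T}{103 + T}$ ($M{\left(T,Q \right)} = -5 + \frac{Q + T}{T + 103} = -5 + \frac{Q + T}{103 + T}$)
$\left(-4215 + 18727\right) \left(L + M{\left(-99,68 \right)}\right) = \left(-4215 + 18727\right) \left(-12672 + \frac{-515 + 68 - -396}{103 - 99}\right) = 14512 \left(-12672 + \frac{-515 + 68 + 396}{4}\right) = 14512 \left(-12672 + \frac{1}{4} \left(-51\right)\right) = 14512 \left(-12672 - \frac{51}{4}\right) = 14512 \left(- \frac{50739}{4}\right) = -184081092$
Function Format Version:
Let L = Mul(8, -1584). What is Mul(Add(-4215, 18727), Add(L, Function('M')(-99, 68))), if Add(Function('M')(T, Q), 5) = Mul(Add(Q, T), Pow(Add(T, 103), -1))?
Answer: -184081092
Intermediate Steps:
L = -12672
Function('M')(T, Q) = Add(-5, Mul(Pow(Add(103, T), -1), Add(Q, T))) (Function('M')(T, Q) = Add(-5, Mul(Add(Q, T), Pow(Add(T, 103), -1))) = Add(-5, Mul(Add(Q, T), Pow(Add(103, T), -1))) = Add(-5, Mul(Pow(Add(103, T), -1), Add(Q, T))))
Mul(Add(-4215, 18727), Add(L, Function('M')(-99, 68))) = Mul(Add(-4215, 18727), Add(-12672, Mul(Pow(Add(103, -99), -1), Add(-515, 68, Mul(-4, -99))))) = Mul(14512, Add(-12672, Mul(Pow(4, -1), Add(-515, 68, 396)))) = Mul(14512, Add(-12672, Mul(Rational(1, 4), -51))) = Mul(14512, Add(-12672, Rational(-51, 4))) = Mul(14512, Rational(-50739, 4)) = -184081092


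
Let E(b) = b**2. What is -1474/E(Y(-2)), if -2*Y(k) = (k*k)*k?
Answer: -737/8 ≈ -92.125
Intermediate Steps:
Y(k) = -k**3/2 (Y(k) = -k*k*k/2 = -k**2*k/2 = -k**3/2)
-1474/E(Y(-2)) = -1474/((-1/2*(-2)**3)**2) = -1474/((-1/2*(-8))**2) = -1474/(4**2) = -1474/16 = -1474*1/16 = -737/8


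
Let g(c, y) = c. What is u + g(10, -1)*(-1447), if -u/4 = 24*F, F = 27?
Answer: -17062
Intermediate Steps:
u = -2592 (u = -96*27 = -4*648 = -2592)
u + g(10, -1)*(-1447) = -2592 + 10*(-1447) = -2592 - 14470 = -17062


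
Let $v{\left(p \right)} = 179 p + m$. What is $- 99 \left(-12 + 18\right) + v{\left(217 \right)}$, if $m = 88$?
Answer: $38337$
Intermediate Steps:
$v{\left(p \right)} = 88 + 179 p$ ($v{\left(p \right)} = 179 p + 88 = 88 + 179 p$)
$- 99 \left(-12 + 18\right) + v{\left(217 \right)} = - 99 \left(-12 + 18\right) + \left(88 + 179 \cdot 217\right) = \left(-99\right) 6 + \left(88 + 38843\right) = -594 + 38931 = 38337$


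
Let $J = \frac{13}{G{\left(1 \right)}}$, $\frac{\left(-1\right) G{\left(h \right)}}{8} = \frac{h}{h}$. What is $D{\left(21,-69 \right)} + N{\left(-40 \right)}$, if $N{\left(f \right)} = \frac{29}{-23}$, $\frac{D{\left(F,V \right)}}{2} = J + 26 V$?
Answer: $- \frac{330511}{92} \approx -3592.5$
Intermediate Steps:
$G{\left(h \right)} = -8$ ($G{\left(h \right)} = - 8 \frac{h}{h} = \left(-8\right) 1 = -8$)
$J = - \frac{13}{8}$ ($J = \frac{13}{-8} = 13 \left(- \frac{1}{8}\right) = - \frac{13}{8} \approx -1.625$)
$D{\left(F,V \right)} = - \frac{13}{4} + 52 V$ ($D{\left(F,V \right)} = 2 \left(- \frac{13}{8} + 26 V\right) = - \frac{13}{4} + 52 V$)
$N{\left(f \right)} = - \frac{29}{23}$ ($N{\left(f \right)} = 29 \left(- \frac{1}{23}\right) = - \frac{29}{23}$)
$D{\left(21,-69 \right)} + N{\left(-40 \right)} = \left(- \frac{13}{4} + 52 \left(-69\right)\right) - \frac{29}{23} = \left(- \frac{13}{4} - 3588\right) - \frac{29}{23} = - \frac{14365}{4} - \frac{29}{23} = - \frac{330511}{92}$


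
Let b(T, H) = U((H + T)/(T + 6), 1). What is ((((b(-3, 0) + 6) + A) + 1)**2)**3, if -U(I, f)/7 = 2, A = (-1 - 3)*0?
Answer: 117649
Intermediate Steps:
A = 0 (A = -4*0 = 0)
U(I, f) = -14 (U(I, f) = -7*2 = -14)
b(T, H) = -14
((((b(-3, 0) + 6) + A) + 1)**2)**3 = ((((-14 + 6) + 0) + 1)**2)**3 = (((-8 + 0) + 1)**2)**3 = ((-8 + 1)**2)**3 = ((-7)**2)**3 = 49**3 = 117649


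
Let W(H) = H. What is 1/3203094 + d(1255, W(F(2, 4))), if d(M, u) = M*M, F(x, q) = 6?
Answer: 5044953127351/3203094 ≈ 1.5750e+6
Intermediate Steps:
d(M, u) = M**2
1/3203094 + d(1255, W(F(2, 4))) = 1/3203094 + 1255**2 = 1/3203094 + 1575025 = 5044953127351/3203094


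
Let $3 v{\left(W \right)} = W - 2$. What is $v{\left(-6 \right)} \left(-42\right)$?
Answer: $112$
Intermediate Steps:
$v{\left(W \right)} = - \frac{2}{3} + \frac{W}{3}$ ($v{\left(W \right)} = \frac{W - 2}{3} = \frac{-2 + W}{3} = - \frac{2}{3} + \frac{W}{3}$)
$v{\left(-6 \right)} \left(-42\right) = \left(- \frac{2}{3} + \frac{1}{3} \left(-6\right)\right) \left(-42\right) = \left(- \frac{2}{3} - 2\right) \left(-42\right) = \left(- \frac{8}{3}\right) \left(-42\right) = 112$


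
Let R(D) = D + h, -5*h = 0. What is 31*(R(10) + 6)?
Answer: 496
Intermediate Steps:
h = 0 (h = -1/5*0 = 0)
R(D) = D (R(D) = D + 0 = D)
31*(R(10) + 6) = 31*(10 + 6) = 31*16 = 496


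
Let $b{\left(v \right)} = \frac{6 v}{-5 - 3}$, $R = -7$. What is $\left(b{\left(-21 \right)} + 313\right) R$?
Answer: $- \frac{9205}{4} \approx -2301.3$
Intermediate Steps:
$b{\left(v \right)} = - \frac{3 v}{4}$ ($b{\left(v \right)} = \frac{6 v}{-8} = 6 v \left(- \frac{1}{8}\right) = - \frac{3 v}{4}$)
$\left(b{\left(-21 \right)} + 313\right) R = \left(\left(- \frac{3}{4}\right) \left(-21\right) + 313\right) \left(-7\right) = \left(\frac{63}{4} + 313\right) \left(-7\right) = \frac{1315}{4} \left(-7\right) = - \frac{9205}{4}$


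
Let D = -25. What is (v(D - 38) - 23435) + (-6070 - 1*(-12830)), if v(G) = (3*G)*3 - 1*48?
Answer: -17290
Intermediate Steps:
v(G) = -48 + 9*G (v(G) = 9*G - 48 = -48 + 9*G)
(v(D - 38) - 23435) + (-6070 - 1*(-12830)) = ((-48 + 9*(-25 - 38)) - 23435) + (-6070 - 1*(-12830)) = ((-48 + 9*(-63)) - 23435) + (-6070 + 12830) = ((-48 - 567) - 23435) + 6760 = (-615 - 23435) + 6760 = -24050 + 6760 = -17290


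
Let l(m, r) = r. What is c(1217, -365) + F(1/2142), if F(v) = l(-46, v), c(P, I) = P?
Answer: 2606815/2142 ≈ 1217.0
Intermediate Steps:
F(v) = v
c(1217, -365) + F(1/2142) = 1217 + 1/2142 = 2606815/2142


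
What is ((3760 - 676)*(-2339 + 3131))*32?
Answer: 78160896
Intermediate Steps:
((3760 - 676)*(-2339 + 3131))*32 = (3084*792)*32 = 2442528*32 = 78160896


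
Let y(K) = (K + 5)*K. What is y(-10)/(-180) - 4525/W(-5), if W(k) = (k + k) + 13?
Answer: -27155/18 ≈ -1508.6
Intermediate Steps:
W(k) = 13 + 2*k (W(k) = 2*k + 13 = 13 + 2*k)
y(K) = K*(5 + K) (y(K) = (5 + K)*K = K*(5 + K))
y(-10)/(-180) - 4525/W(-5) = -10*(5 - 10)/(-180) - 4525/(13 + 2*(-5)) = -10*(-5)*(-1/180) - 4525/(13 - 10) = 50*(-1/180) - 4525/3 = -5/18 - 4525*⅓ = -5/18 - 4525/3 = -27155/18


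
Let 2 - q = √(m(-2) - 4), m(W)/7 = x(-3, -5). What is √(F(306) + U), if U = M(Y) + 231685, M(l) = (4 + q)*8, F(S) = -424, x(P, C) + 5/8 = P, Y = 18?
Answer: √(231309 - 2*I*√470) ≈ 480.95 - 0.045*I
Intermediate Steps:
x(P, C) = -5/8 + P
m(W) = -203/8 (m(W) = 7*(-5/8 - 3) = 7*(-29/8) = -203/8)
q = 2 - I*√470/4 (q = 2 - √(-203/8 - 4) = 2 - √(-235/8) = 2 - I*√470/4 ≈ 2.0 - 5.4199*I)
M(l) = 48 - 2*I*√470 (M(l) = (4 + (2 - I*√470/4))*8 = (6 - I*√470/4)*8 = 48 - 2*I*√470)
U = 231733 - 2*I*√470 (U = (48 - 2*I*√470) + 231685 = 231733 - 2*I*√470 ≈ 2.3173e+5 - 43.359*I)
√(F(306) + U) = √(-424 + (231733 - 2*I*√470)) = √(231309 - 2*I*√470)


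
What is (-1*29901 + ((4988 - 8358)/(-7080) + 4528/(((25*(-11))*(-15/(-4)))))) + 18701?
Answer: -10907011057/973500 ≈ -11204.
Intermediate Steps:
(-1*29901 + ((4988 - 8358)/(-7080) + 4528/(((25*(-11))*(-15/(-4)))))) + 18701 = (-29901 + (-3370*(-1/7080) + 4528/((-(-4125)*(-1)/4)))) + 18701 = (-29901 + (337/708 + 4528/((-275*15/4)))) + 18701 = (-29901 + (337/708 + 4528/(-4125/4))) + 18701 = (-29901 + (337/708 + 4528*(-4/4125))) + 18701 = (-29901 + (337/708 - 18112/4125)) + 18701 = (-29901 - 3811057/973500) + 18701 = -29112434557/973500 + 18701 = -10907011057/973500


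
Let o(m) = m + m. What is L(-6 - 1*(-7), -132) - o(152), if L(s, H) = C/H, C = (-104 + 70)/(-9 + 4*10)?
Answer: -621967/2046 ≈ -303.99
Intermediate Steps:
C = -34/31 (C = -34/(-9 + 40) = -34/31 ≈ -1.0968)
L(s, H) = -34/(31*H)
o(m) = 2*m
L(-6 - 1*(-7), -132) - o(152) = -34/31/(-132) - 2*152 = -34/31*(-1/132) - 1*304 = 17/2046 - 304 = -621967/2046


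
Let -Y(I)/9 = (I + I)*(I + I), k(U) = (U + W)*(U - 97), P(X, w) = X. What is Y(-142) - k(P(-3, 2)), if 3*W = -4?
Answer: -2179012/3 ≈ -7.2634e+5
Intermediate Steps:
W = -4/3 (W = (⅓)*(-4) = -4/3 ≈ -1.3333)
k(U) = (-97 + U)*(-4/3 + U) (k(U) = (U - 4/3)*(U - 97) = (-4/3 + U)*(-97 + U) = (-97 + U)*(-4/3 + U))
Y(I) = -36*I² (Y(I) = -9*(I + I)*(I + I) = -9*2*I*2*I = -36*I²)
Y(-142) - k(P(-3, 2)) = -36*(-142)² - (388/3 + (-3)² - 295/3*(-3)) = -36*20164 - (388/3 + 9 + 295) = -725904 - 1*1300/3 = -725904 - 1300/3 = -2179012/3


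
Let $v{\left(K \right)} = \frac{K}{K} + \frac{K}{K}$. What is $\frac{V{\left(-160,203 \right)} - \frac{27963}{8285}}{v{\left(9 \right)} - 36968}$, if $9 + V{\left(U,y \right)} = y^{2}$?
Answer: $- \frac{341314037}{306263310} \approx -1.1144$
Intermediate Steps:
$V{\left(U,y \right)} = -9 + y^{2}$
$v{\left(K \right)} = 2$ ($v{\left(K \right)} = 1 + 1 = 2$)
$\frac{V{\left(-160,203 \right)} - \frac{27963}{8285}}{v{\left(9 \right)} - 36968} = \frac{\left(-9 + 203^{2}\right) - \frac{27963}{8285}}{2 - 36968} = \frac{\left(-9 + 41209\right) - \frac{27963}{8285}}{-36966} = \left(41200 - \frac{27963}{8285}\right) \left(- \frac{1}{36966}\right) = \frac{341314037}{8285} \left(- \frac{1}{36966}\right) = - \frac{341314037}{306263310}$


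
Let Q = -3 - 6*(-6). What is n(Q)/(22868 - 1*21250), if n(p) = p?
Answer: 33/1618 ≈ 0.020396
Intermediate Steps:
Q = 33 (Q = -3 + 36 = 33)
n(Q)/(22868 - 1*21250) = 33/(22868 - 1*21250) = 33/(22868 - 21250) = 33/1618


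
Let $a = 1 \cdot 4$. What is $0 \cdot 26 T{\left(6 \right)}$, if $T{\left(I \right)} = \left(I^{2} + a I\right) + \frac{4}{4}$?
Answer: $0$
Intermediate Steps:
$a = 4$
$T{\left(I \right)} = 1 + I^{2} + 4 I$ ($T{\left(I \right)} = \left(I^{2} + 4 I\right) + \frac{4}{4} = \left(I^{2} + 4 I\right) + 4 \cdot \frac{1}{4} = \left(I^{2} + 4 I\right) + 1 = 1 + I^{2} + 4 I$)
$0 \cdot 26 T{\left(6 \right)} = 0 \cdot 26 \left(1 + 6^{2} + 4 \cdot 6\right) = 0 \cdot 26 \left(1 + 36 + 24\right) = 0 \cdot 26 \cdot 61 = 0 \cdot 1586 = 0$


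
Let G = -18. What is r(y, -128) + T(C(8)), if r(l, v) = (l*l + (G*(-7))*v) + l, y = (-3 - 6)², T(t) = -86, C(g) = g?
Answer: -9572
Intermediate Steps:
y = 81 (y = (-9)² = 81)
r(l, v) = l + l² + 126*v (r(l, v) = (l*l + (-18*(-7))*v) + l = (l² + 126*v) + l = l + l² + 126*v)
r(y, -128) + T(C(8)) = (81 + 81² + 126*(-128)) - 86 = (81 + 6561 - 16128) - 86 = -9486 - 86 = -9572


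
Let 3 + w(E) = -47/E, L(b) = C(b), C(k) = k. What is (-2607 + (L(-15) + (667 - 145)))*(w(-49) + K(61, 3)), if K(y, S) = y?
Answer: -866700/7 ≈ -1.2381e+5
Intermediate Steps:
L(b) = b
w(E) = -3 - 47/E
(-2607 + (L(-15) + (667 - 145)))*(w(-49) + K(61, 3)) = (-2607 + (-15 + (667 - 145)))*((-3 - 47/(-49)) + 61) = (-2607 + (-15 + 522))*((-3 - 47*(-1/49)) + 61) = (-2607 + 507)*((-3 + 47/49) + 61) = -2100*(-100/49 + 61) = -2100*2889/49 = -866700/7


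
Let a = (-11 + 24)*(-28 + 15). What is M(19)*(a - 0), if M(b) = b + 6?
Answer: -4225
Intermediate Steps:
M(b) = 6 + b
a = -169 (a = 13*(-13) = -169)
M(19)*(a - 0) = (6 + 19)*(-169 - 0) = 25*(-169 - 1*0) = 25*(-169 + 0) = 25*(-169) = -4225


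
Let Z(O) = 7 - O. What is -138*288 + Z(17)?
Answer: -39754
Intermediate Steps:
-138*288 + Z(17) = -138*288 + (7 - 1*17) = -39744 + (7 - 17) = -39744 - 10 = -39754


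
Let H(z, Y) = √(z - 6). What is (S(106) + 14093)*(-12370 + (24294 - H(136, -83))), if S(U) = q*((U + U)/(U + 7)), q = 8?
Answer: 19009300420/113 - 1594205*√130/113 ≈ 1.6806e+8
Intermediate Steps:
H(z, Y) = √(-6 + z)
S(U) = 16*U/(7 + U) (S(U) = 8*((U + U)/(U + 7)) = 8*((2*U)/(7 + U)) = 8*(2*U/(7 + U)) = 16*U/(7 + U))
(S(106) + 14093)*(-12370 + (24294 - H(136, -83))) = (16*106/(7 + 106) + 14093)*(-12370 + (24294 - √(-6 + 136))) = (16*106/113 + 14093)*(-12370 + (24294 - √130)) = (16*106*(1/113) + 14093)*(11924 - √130) = (1696/113 + 14093)*(11924 - √130) = 1594205*(11924 - √130)/113 = 19009300420/113 - 1594205*√130/113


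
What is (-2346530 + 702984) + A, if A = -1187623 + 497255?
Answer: -2333914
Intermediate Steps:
A = -690368
(-2346530 + 702984) + A = (-2346530 + 702984) - 690368 = -1643546 - 690368 = -2333914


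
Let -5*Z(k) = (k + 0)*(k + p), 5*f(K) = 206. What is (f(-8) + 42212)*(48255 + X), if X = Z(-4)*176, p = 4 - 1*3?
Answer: 50527010358/25 ≈ 2.0211e+9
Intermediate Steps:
f(K) = 206/5 (f(K) = (⅕)*206 = 206/5)
p = 1 (p = 4 - 3 = 1)
Z(k) = -k*(1 + k)/5 (Z(k) = -(k + 0)*(k + 1)/5 = -k*(1 + k)/5)
X = -2112/5 (X = -⅕*(-4)*(1 - 4)*176 = -⅕*(-4)*(-3)*176 = -12/5*176 = -2112/5 ≈ -422.40)
(f(-8) + 42212)*(48255 + X) = (206/5 + 42212)*(48255 - 2112/5) = (211266/5)*(239163/5) = 50527010358/25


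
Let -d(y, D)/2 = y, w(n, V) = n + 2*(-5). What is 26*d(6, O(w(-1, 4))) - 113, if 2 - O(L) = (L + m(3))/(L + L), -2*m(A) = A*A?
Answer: -425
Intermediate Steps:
w(n, V) = -10 + n (w(n, V) = n - 10 = -10 + n)
m(A) = -A²/2 (m(A) = -A*A/2 = -A²/2)
O(L) = 2 - (-9/2 + L)/(2*L) (O(L) = 2 - (L - ½*3²)/(L + L) = 2 - (L - ½*9)/(2*L) = 2 - (L - 9/2)*1/(2*L) = 2 - (-9/2 + L)*1/(2*L) = 2 - (-9/2 + L)/(2*L))
d(y, D) = -2*y
26*d(6, O(w(-1, 4))) - 113 = 26*(-2*6) - 113 = 26*(-12) - 113 = -312 - 113 = -425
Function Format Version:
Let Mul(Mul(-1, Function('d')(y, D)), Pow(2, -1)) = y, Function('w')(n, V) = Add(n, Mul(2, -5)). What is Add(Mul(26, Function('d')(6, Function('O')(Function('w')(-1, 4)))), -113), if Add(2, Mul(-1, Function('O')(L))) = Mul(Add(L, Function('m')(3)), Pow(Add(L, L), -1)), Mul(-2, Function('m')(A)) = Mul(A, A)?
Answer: -425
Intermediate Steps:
Function('w')(n, V) = Add(-10, n) (Function('w')(n, V) = Add(n, -10) = Add(-10, n))
Function('m')(A) = Mul(Rational(-1, 2), Pow(A, 2)) (Function('m')(A) = Mul(Rational(-1, 2), Mul(A, A)) = Mul(Rational(-1, 2), Pow(A, 2)))
Function('O')(L) = Add(2, Mul(Rational(-1, 2), Pow(L, -1), Add(Rational(-9, 2), L))) (Function('O')(L) = Add(2, Mul(-1, Mul(Add(L, Mul(Rational(-1, 2), Pow(3, 2))), Pow(Add(L, L), -1)))) = Add(2, Mul(-1, Mul(Add(L, Mul(Rational(-1, 2), 9)), Pow(Mul(2, L), -1)))) = Add(2, Mul(-1, Mul(Add(L, Rational(-9, 2)), Mul(Rational(1, 2), Pow(L, -1))))) = Add(2, Mul(-1, Mul(Add(Rational(-9, 2), L), Mul(Rational(1, 2), Pow(L, -1))))) = Add(2, Mul(-1, Mul(Rational(1, 2), Pow(L, -1), Add(Rational(-9, 2), L)))) = Add(2, Mul(Rational(-1, 2), Pow(L, -1), Add(Rational(-9, 2), L))))
Function('d')(y, D) = Mul(-2, y)
Add(Mul(26, Function('d')(6, Function('O')(Function('w')(-1, 4)))), -113) = Add(Mul(26, Mul(-2, 6)), -113) = Add(Mul(26, -12), -113) = Add(-312, -113) = -425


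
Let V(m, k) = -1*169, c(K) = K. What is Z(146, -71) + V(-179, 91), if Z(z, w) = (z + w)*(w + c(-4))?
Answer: -5794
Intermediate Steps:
V(m, k) = -169
Z(z, w) = (-4 + w)*(w + z) (Z(z, w) = (z + w)*(w - 4) = (w + z)*(-4 + w) = (-4 + w)*(w + z))
Z(146, -71) + V(-179, 91) = ((-71)² - 4*(-71) - 4*146 - 71*146) - 169 = (5041 + 284 - 584 - 10366) - 169 = -5625 - 169 = -5794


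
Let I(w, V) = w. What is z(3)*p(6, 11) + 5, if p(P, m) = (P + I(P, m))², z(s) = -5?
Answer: -715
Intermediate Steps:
p(P, m) = 4*P² (p(P, m) = (P + P)² = (2*P)² = 4*P²)
z(3)*p(6, 11) + 5 = -20*6² + 5 = -20*36 + 5 = -5*144 + 5 = -720 + 5 = -715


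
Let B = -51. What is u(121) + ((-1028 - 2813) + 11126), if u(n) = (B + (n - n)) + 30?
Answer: 7264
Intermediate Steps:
u(n) = -21 (u(n) = (-51 + (n - n)) + 30 = (-51 + 0) + 30 = -51 + 30 = -21)
u(121) + ((-1028 - 2813) + 11126) = -21 + ((-1028 - 2813) + 11126) = -21 + (-3841 + 11126) = -21 + 7285 = 7264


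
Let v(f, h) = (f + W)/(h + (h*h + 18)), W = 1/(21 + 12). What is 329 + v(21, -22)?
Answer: 2606027/7920 ≈ 329.04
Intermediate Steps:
W = 1/33 ≈ 0.030303
v(f, h) = (1/33 + f)/(18 + h + h²) (v(f, h) = (f + 1/33)/(h + (h*h + 18)) = (1/33 + f)/(h + (h² + 18)) = (1/33 + f)/(h + (18 + h²)) = (1/33 + f)/(18 + h + h²))
329 + v(21, -22) = 329 + (1/33 + 21)/(18 - 22 + (-22)²) = 329 + (694/33)/(18 - 22 + 484) = 329 + (694/33)/480 = 329 + (1/480)*(694/33) = 329 + 347/7920 = 2606027/7920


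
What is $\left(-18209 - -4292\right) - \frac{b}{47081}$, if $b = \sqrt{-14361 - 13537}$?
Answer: $-13917 - \frac{i \sqrt{27898}}{47081} \approx -13917.0 - 0.0035476 i$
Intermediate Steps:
$b = i \sqrt{27898}$ ($b = \sqrt{-27898} = i \sqrt{27898} \approx 167.03 i$)
$\left(-18209 - -4292\right) - \frac{b}{47081} = \left(-18209 - -4292\right) - \frac{i \sqrt{27898}}{47081} = \left(-18209 + 4292\right) - i \sqrt{27898} \cdot \frac{1}{47081} = -13917 - \frac{i \sqrt{27898}}{47081}$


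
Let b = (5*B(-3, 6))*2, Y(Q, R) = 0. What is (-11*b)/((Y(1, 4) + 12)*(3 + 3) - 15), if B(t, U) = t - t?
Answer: 0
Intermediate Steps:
B(t, U) = 0
b = 0 (b = (5*0)*2 = 0*2 = 0)
(-11*b)/((Y(1, 4) + 12)*(3 + 3) - 15) = (-11*0)/((0 + 12)*(3 + 3) - 15) = 0/(12*6 - 15) = 0/(72 - 15) = 0/57 = 0*(1/57) = 0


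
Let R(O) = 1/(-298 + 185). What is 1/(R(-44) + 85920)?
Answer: 113/9708959 ≈ 1.1639e-5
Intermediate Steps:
R(O) = -1/113 (R(O) = 1/(-113) = -1/113)
1/(R(-44) + 85920) = 1/(-1/113 + 85920) = 1/(9708959/113) = 113/9708959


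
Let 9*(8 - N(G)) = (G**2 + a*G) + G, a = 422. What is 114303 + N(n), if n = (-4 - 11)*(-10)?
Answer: 104761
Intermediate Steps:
n = 150 (n = -15*(-10) = 150)
N(G) = 8 - 47*G - G**2/9 (N(G) = 8 - ((G**2 + 422*G) + G)/9 = 8 - (G**2 + 423*G)/9 = 8 + (-47*G - G**2/9) = 8 - 47*G - G**2/9)
114303 + N(n) = 114303 + (8 - 47*150 - 1/9*150**2) = 114303 + (8 - 7050 - 1/9*22500) = 114303 + (8 - 7050 - 2500) = 114303 - 9542 = 104761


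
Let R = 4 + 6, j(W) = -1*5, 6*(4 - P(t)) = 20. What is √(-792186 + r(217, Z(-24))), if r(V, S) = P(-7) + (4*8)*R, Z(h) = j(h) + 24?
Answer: 2*I*√1781697/3 ≈ 889.87*I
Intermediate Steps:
P(t) = ⅔ (P(t) = 4 - ⅙*20 = 4 - 10/3 = ⅔)
j(W) = -5
R = 10
Z(h) = 19 (Z(h) = -5 + 24 = 19)
r(V, S) = 962/3 (r(V, S) = ⅔ + (4*8)*10 = ⅔ + 32*10 = ⅔ + 320 = 962/3)
√(-792186 + r(217, Z(-24))) = √(-792186 + 962/3) = √(-2375596/3) = 2*I*√1781697/3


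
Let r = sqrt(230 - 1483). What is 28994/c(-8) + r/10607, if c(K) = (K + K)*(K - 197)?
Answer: 14497/1640 + I*sqrt(1253)/10607 ≈ 8.8396 + 0.0033372*I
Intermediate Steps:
c(K) = 2*K*(-197 + K) (c(K) = (2*K)*(-197 + K) = 2*K*(-197 + K))
r = I*sqrt(1253) (r = sqrt(-1253) = I*sqrt(1253) ≈ 35.398*I)
28994/c(-8) + r/10607 = 28994/((2*(-8)*(-197 - 8))) + (I*sqrt(1253))/10607 = 28994/((2*(-8)*(-205))) + (I*sqrt(1253))*(1/10607) = 28994/3280 + I*sqrt(1253)/10607 = 28994*(1/3280) + I*sqrt(1253)/10607 = 14497/1640 + I*sqrt(1253)/10607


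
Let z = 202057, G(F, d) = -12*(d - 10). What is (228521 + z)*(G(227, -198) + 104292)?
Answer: 45980563464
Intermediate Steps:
G(F, d) = 120 - 12*d (G(F, d) = -12*(-10 + d) = 120 - 12*d)
(228521 + z)*(G(227, -198) + 104292) = (228521 + 202057)*((120 - 12*(-198)) + 104292) = 430578*((120 + 2376) + 104292) = 430578*(2496 + 104292) = 430578*106788 = 45980563464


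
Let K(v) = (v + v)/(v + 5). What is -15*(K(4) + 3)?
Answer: -175/3 ≈ -58.333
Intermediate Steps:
K(v) = 2*v/(5 + v) (K(v) = (2*v)/(5 + v) = 2*v/(5 + v))
-15*(K(4) + 3) = -15*(2*4/(5 + 4) + 3) = -15*(2*4/9 + 3) = -15*(2*4*(⅑) + 3) = -15*(8/9 + 3) = -15*35/9 = -175/3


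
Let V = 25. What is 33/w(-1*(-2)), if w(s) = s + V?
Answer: 11/9 ≈ 1.2222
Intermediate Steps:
w(s) = 25 + s (w(s) = s + 25 = 25 + s)
33/w(-1*(-2)) = 33/(25 - 1*(-2)) = 33/(25 + 2) = 33/27 = 33*(1/27) = 11/9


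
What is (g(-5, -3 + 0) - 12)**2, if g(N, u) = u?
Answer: 225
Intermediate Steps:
(g(-5, -3 + 0) - 12)**2 = ((-3 + 0) - 12)**2 = (-3 - 12)**2 = (-15)**2 = 225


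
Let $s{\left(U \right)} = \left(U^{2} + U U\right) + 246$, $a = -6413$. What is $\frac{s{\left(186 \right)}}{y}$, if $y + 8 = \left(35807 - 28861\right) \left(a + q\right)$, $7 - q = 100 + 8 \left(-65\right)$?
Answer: $- \frac{11573}{6929794} \approx -0.00167$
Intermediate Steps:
$q = 427$ ($q = 7 - \left(100 + 8 \left(-65\right)\right) = 7 - \left(100 - 520\right) = 7 - -420 = 7 + 420 = 427$)
$s{\left(U \right)} = 246 + 2 U^{2}$ ($s{\left(U \right)} = \left(U^{2} + U^{2}\right) + 246 = 2 U^{2} + 246 = 246 + 2 U^{2}$)
$y = -41578764$ ($y = -8 + \left(35807 - 28861\right) \left(-6413 + 427\right) = -8 + 6946 \left(-5986\right) = -8 - 41578756 = -41578764$)
$\frac{s{\left(186 \right)}}{y} = \frac{246 + 2 \cdot 186^{2}}{-41578764} = \left(246 + 2 \cdot 34596\right) \left(- \frac{1}{41578764}\right) = \left(246 + 69192\right) \left(- \frac{1}{41578764}\right) = 69438 \left(- \frac{1}{41578764}\right) = - \frac{11573}{6929794}$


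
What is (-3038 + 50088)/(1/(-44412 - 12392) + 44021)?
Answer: 2672628200/2500568883 ≈ 1.0688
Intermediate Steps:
(-3038 + 50088)/(1/(-44412 - 12392) + 44021) = 47050/(1/(-56804) + 44021) = 47050/(-1/56804 + 44021) = 47050/(2500568883/56804) = 47050*(56804/2500568883) = 2672628200/2500568883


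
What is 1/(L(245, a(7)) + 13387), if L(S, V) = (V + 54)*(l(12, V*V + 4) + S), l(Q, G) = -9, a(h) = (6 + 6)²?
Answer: 1/60115 ≈ 1.6635e-5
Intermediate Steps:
a(h) = 144 (a(h) = 12² = 144)
L(S, V) = (-9 + S)*(54 + V) (L(S, V) = (V + 54)*(-9 + S) = (54 + V)*(-9 + S) = (-9 + S)*(54 + V))
1/(L(245, a(7)) + 13387) = 1/((-486 - 9*144 + 54*245 + 245*144) + 13387) = 1/((-486 - 1296 + 13230 + 35280) + 13387) = 1/(46728 + 13387) = 1/60115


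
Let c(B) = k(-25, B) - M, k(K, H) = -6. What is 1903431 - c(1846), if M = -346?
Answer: 1903091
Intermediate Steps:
c(B) = 340 (c(B) = -6 - 1*(-346) = -6 + 346 = 340)
1903431 - c(1846) = 1903431 - 1*340 = 1903431 - 340 = 1903091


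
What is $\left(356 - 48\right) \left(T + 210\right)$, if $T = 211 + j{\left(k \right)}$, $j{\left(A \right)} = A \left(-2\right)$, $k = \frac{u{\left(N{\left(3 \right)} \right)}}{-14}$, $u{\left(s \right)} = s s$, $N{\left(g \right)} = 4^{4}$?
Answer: $3013252$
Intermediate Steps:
$N{\left(g \right)} = 256$
$u{\left(s \right)} = s^{2}$
$k = - \frac{32768}{7}$ ($k = \frac{256^{2}}{-14} = 65536 \left(- \frac{1}{14}\right) = - \frac{32768}{7} \approx -4681.1$)
$j{\left(A \right)} = - 2 A$
$T = \frac{67013}{7}$ ($T = 211 - - \frac{65536}{7} = 211 + \frac{65536}{7} = \frac{67013}{7} \approx 9573.3$)
$\left(356 - 48\right) \left(T + 210\right) = \left(356 - 48\right) \left(\frac{67013}{7} + 210\right) = \left(356 - 48\right) \frac{68483}{7} = 308 \cdot \frac{68483}{7} = 3013252$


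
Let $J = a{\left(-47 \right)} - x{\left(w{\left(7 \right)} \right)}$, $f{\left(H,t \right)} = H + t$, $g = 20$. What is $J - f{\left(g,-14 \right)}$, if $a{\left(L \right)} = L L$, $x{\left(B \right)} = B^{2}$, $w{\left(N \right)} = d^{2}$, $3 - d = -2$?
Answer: $1578$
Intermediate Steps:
$d = 5$ ($d = 3 - -2 = 3 + 2 = 5$)
$w{\left(N \right)} = 25$ ($w{\left(N \right)} = 5^{2} = 25$)
$a{\left(L \right)} = L^{2}$
$J = 1584$ ($J = \left(-47\right)^{2} - 25^{2} = 2209 - 625 = 1584$)
$J - f{\left(g,-14 \right)} = 1584 - \left(20 - 14\right) = 1584 - 6 = 1578$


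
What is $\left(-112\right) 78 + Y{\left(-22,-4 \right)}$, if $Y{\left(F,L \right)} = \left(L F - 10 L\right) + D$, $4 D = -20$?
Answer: $-8613$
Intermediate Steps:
$D = -5$ ($D = \frac{1}{4} \left(-20\right) = -5$)
$Y{\left(F,L \right)} = -5 - 10 L + F L$ ($Y{\left(F,L \right)} = \left(L F - 10 L\right) - 5 = \left(F L - 10 L\right) - 5 = \left(- 10 L + F L\right) - 5 = -5 - 10 L + F L$)
$\left(-112\right) 78 + Y{\left(-22,-4 \right)} = \left(-112\right) 78 - -123 = -8736 + \left(-5 + 40 + 88\right) = -8736 + 123 = -8613$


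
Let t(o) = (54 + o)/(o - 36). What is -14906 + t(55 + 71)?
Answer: -14904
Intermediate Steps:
t(o) = (54 + o)/(-36 + o)
-14906 + t(55 + 71) = -14906 + (54 + (55 + 71))/(-36 + (55 + 71)) = -14906 + (54 + 126)/(-36 + 126) = -14906 + 180/90 = -14906 + (1/90)*180 = -14906 + 2 = -14904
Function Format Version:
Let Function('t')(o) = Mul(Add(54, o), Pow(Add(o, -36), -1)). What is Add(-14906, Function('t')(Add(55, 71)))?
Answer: -14904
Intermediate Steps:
Function('t')(o) = Mul(Pow(Add(-36, o), -1), Add(54, o)) (Function('t')(o) = Mul(Add(54, o), Pow(Add(-36, o), -1)) = Mul(Pow(Add(-36, o), -1), Add(54, o)))
Add(-14906, Function('t')(Add(55, 71))) = Add(-14906, Mul(Pow(Add(-36, Add(55, 71)), -1), Add(54, Add(55, 71)))) = Add(-14906, Mul(Pow(Add(-36, 126), -1), Add(54, 126))) = Add(-14906, Mul(Pow(90, -1), 180)) = Add(-14906, Mul(Rational(1, 90), 180)) = Add(-14906, 2) = -14904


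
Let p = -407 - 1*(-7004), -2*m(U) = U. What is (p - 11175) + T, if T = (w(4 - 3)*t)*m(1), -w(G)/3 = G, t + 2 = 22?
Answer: -4548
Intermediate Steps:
m(U) = -U/2
t = 20 (t = -2 + 22 = 20)
w(G) = -3*G
p = 6597 (p = -407 + 7004 = 6597)
T = 30 (T = (-3*(4 - 3)*20)*(-1/2*1) = (-3*1*20)*(-1/2) = -3*20*(-1/2) = -60*(-1/2) = 30)
(p - 11175) + T = (6597 - 11175) + 30 = -4578 + 30 = -4548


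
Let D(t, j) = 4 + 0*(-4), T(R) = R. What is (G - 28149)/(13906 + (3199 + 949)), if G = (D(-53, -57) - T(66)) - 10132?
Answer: -12781/6018 ≈ -2.1238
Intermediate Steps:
D(t, j) = 4 (D(t, j) = 4 + 0 = 4)
G = -10194 (G = (4 - 1*66) - 10132 = (4 - 66) - 10132 = -62 - 10132 = -10194)
(G - 28149)/(13906 + (3199 + 949)) = (-10194 - 28149)/(13906 + (3199 + 949)) = -38343/(13906 + 4148) = -38343/18054 = -38343*1/18054 = -12781/6018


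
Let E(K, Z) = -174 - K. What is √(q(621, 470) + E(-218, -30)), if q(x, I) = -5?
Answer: √39 ≈ 6.2450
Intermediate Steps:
√(q(621, 470) + E(-218, -30)) = √(-5 + (-174 - 1*(-218))) = √(-5 + (-174 + 218)) = √(-5 + 44) = √39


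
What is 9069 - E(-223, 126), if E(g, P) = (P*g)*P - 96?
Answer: 3549513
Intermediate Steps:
E(g, P) = -96 + g*P**2 (E(g, P) = g*P**2 - 96 = -96 + g*P**2)
9069 - E(-223, 126) = 9069 - (-96 - 223*126**2) = 9069 - (-96 - 223*15876) = 9069 - (-96 - 3540348) = 9069 - 1*(-3540444) = 9069 + 3540444 = 3549513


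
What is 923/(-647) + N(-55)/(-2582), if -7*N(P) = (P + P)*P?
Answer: -6383976/5846939 ≈ -1.0918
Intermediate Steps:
N(P) = -2*P**2/7 (N(P) = -(P + P)*P/7 = -2*P*P/7 = -2*P**2/7)
923/(-647) + N(-55)/(-2582) = 923/(-647) - 2/7*(-55)**2/(-2582) = 923*(-1/647) - 2/7*3025*(-1/2582) = -923/647 - 6050/7*(-1/2582) = -923/647 + 3025/9037 = -6383976/5846939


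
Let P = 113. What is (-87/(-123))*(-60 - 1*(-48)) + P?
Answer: 4285/41 ≈ 104.51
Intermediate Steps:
(-87/(-123))*(-60 - 1*(-48)) + P = (-87/(-123))*(-60 - 1*(-48)) + 113 = (-87*(-1/123))*(-60 + 48) + 113 = (29/41)*(-12) + 113 = -348/41 + 113 = 4285/41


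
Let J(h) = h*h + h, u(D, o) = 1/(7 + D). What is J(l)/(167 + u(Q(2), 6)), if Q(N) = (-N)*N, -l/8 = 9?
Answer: 7668/251 ≈ 30.550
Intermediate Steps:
l = -72 (l = -8*9 = -72)
Q(N) = -N²
J(h) = h + h² (J(h) = h² + h = h + h²)
J(l)/(167 + u(Q(2), 6)) = (-72*(1 - 72))/(167 + 1/(7 - 1*2²)) = (-72*(-71))/(167 + 1/(7 - 1*4)) = 5112/(167 + 1/(7 - 4)) = 5112/(167 + 1/3) = 5112/(167 + ⅓) = 5112/(502/3) = 5112*(3/502) = 7668/251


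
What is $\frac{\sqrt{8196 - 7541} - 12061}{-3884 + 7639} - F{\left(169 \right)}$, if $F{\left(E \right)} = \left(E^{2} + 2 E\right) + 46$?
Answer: $- \frac{108700536}{3755} + \frac{\sqrt{655}}{3755} \approx -28948.0$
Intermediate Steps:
$F{\left(E \right)} = 46 + E^{2} + 2 E$
$\frac{\sqrt{8196 - 7541} - 12061}{-3884 + 7639} - F{\left(169 \right)} = \frac{\sqrt{8196 - 7541} - 12061}{-3884 + 7639} - \left(46 + 169^{2} + 2 \cdot 169\right) = \frac{\sqrt{655} - 12061}{3755} - \left(46 + 28561 + 338\right) = \left(-12061 + \sqrt{655}\right) \frac{1}{3755} - 28945 = \left(- \frac{12061}{3755} + \frac{\sqrt{655}}{3755}\right) - 28945 = - \frac{108700536}{3755} + \frac{\sqrt{655}}{3755}$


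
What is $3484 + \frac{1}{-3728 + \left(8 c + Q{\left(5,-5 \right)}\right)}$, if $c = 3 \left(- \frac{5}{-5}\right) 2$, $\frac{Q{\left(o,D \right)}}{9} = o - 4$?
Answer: $\frac{12789763}{3671} \approx 3484.0$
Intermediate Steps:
$Q{\left(o,D \right)} = -36 + 9 o$ ($Q{\left(o,D \right)} = 9 \left(o - 4\right) = 9 \left(-4 + o\right) = -36 + 9 o$)
$c = 6$ ($c = 3 \left(\left(-5\right) \left(- \frac{1}{5}\right)\right) 2 = 3 \cdot 1 \cdot 2 = 3 \cdot 2 = 6$)
$3484 + \frac{1}{-3728 + \left(8 c + Q{\left(5,-5 \right)}\right)} = 3484 + \frac{1}{-3728 + \left(8 \cdot 6 + \left(-36 + 9 \cdot 5\right)\right)} = 3484 + \frac{1}{-3728 + \left(48 + \left(-36 + 45\right)\right)} = 3484 + \frac{1}{-3728 + \left(48 + 9\right)} = 3484 + \frac{1}{-3728 + 57} = 3484 + \frac{1}{-3671} = 3484 - \frac{1}{3671} = \frac{12789763}{3671}$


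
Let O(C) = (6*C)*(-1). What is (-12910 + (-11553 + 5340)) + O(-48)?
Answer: -18835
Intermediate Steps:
O(C) = -6*C
(-12910 + (-11553 + 5340)) + O(-48) = (-12910 + (-11553 + 5340)) - 6*(-48) = (-12910 - 6213) + 288 = -19123 + 288 = -18835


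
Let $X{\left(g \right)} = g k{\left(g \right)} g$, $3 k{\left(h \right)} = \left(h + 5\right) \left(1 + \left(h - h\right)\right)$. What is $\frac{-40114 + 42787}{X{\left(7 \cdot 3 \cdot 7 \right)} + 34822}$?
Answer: $\frac{243}{102698} \approx 0.0023662$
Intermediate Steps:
$k{\left(h \right)} = \frac{5}{3} + \frac{h}{3}$ ($k{\left(h \right)} = \frac{\left(h + 5\right) \left(1 + \left(h - h\right)\right)}{3} = \frac{\left(5 + h\right) \left(1 + 0\right)}{3} = \frac{\left(5 + h\right) 1}{3} = \frac{5 + h}{3} = \frac{5}{3} + \frac{h}{3}$)
$X{\left(g \right)} = g^{2} \left(\frac{5}{3} + \frac{g}{3}\right)$ ($X{\left(g \right)} = g \left(\frac{5}{3} + \frac{g}{3}\right) g = g^{2} \left(\frac{5}{3} + \frac{g}{3}\right)$)
$\frac{-40114 + 42787}{X{\left(7 \cdot 3 \cdot 7 \right)} + 34822} = \frac{-40114 + 42787}{\frac{\left(7 \cdot 3 \cdot 7\right)^{2} \left(5 + 7 \cdot 3 \cdot 7\right)}{3} + 34822} = \frac{2673}{\frac{\left(21 \cdot 7\right)^{2} \left(5 + 21 \cdot 7\right)}{3} + 34822} = \frac{2673}{\frac{147^{2} \left(5 + 147\right)}{3} + 34822} = \frac{2673}{\frac{1}{3} \cdot 21609 \cdot 152 + 34822} = \frac{2673}{1094856 + 34822} = \frac{2673}{1129678} = 2673 \cdot \frac{1}{1129678} = \frac{243}{102698}$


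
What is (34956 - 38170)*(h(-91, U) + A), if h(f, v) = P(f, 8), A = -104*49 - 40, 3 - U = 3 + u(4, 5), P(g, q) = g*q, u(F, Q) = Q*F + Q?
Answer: 18846896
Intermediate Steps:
u(F, Q) = Q + F*Q (u(F, Q) = F*Q + Q = Q + F*Q)
U = -25 (U = 3 - (3 + 5*(1 + 4)) = 3 - (3 + 5*5) = 3 - (3 + 25) = 3 - 1*28 = 3 - 28 = -25)
A = -5136 (A = -5096 - 40 = -5136)
h(f, v) = 8*f (h(f, v) = f*8 = 8*f)
(34956 - 38170)*(h(-91, U) + A) = (34956 - 38170)*(8*(-91) - 5136) = -3214*(-728 - 5136) = -3214*(-5864) = 18846896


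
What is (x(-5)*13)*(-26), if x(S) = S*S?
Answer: -8450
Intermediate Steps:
x(S) = S²
(x(-5)*13)*(-26) = ((-5)²*13)*(-26) = (25*13)*(-26) = 325*(-26) = -8450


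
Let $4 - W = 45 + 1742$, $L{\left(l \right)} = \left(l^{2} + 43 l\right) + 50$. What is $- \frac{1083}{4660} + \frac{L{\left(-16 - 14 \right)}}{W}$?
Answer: $- \frac{346589}{8308780} \approx -0.041714$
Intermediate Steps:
$L{\left(l \right)} = 50 + l^{2} + 43 l$
$W = -1783$ ($W = 4 - \left(45 + 1742\right) = 4 - 1787 = -1783$)
$- \frac{1083}{4660} + \frac{L{\left(-16 - 14 \right)}}{W} = - \frac{1083}{4660} + \frac{50 + \left(-16 - 14\right)^{2} + 43 \left(-16 - 14\right)}{-1783} = \left(-1083\right) \frac{1}{4660} + \left(50 + \left(-16 - 14\right)^{2} + 43 \left(-16 - 14\right)\right) \left(- \frac{1}{1783}\right) = - \frac{1083}{4660} + \left(50 + \left(-30\right)^{2} + 43 \left(-30\right)\right) \left(- \frac{1}{1783}\right) = - \frac{1083}{4660} + \left(50 + 900 - 1290\right) \left(- \frac{1}{1783}\right) = - \frac{1083}{4660} - - \frac{340}{1783} = - \frac{1083}{4660} + \frac{340}{1783} = - \frac{346589}{8308780}$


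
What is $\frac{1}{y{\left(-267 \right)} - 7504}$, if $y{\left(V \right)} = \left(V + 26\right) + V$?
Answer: $- \frac{1}{8012} \approx -0.00012481$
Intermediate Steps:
$y{\left(V \right)} = 26 + 2 V$ ($y{\left(V \right)} = \left(26 + V\right) + V = 26 + 2 V$)
$\frac{1}{y{\left(-267 \right)} - 7504} = \frac{1}{\left(26 + 2 \left(-267\right)\right) - 7504} = \frac{1}{\left(26 - 534\right) - 7504} = \frac{1}{-508 - 7504} = \frac{1}{-8012} = - \frac{1}{8012}$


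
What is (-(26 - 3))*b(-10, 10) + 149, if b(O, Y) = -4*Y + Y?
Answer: 839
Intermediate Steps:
b(O, Y) = -3*Y
(-(26 - 3))*b(-10, 10) + 149 = (-(26 - 3))*(-3*10) + 149 = -1*23*(-30) + 149 = -23*(-30) + 149 = 690 + 149 = 839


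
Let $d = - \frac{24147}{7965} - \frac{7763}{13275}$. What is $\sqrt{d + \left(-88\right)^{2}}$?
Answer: $\frac{2 \sqrt{1515615482}}{885} \approx 87.979$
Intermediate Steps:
$d = - \frac{48008}{13275}$ ($d = \left(-24147\right) \frac{1}{7965} - \frac{7763}{13275} = - \frac{2683}{885} - \frac{7763}{13275} = - \frac{48008}{13275} \approx -3.6164$)
$\sqrt{d + \left(-88\right)^{2}} = \sqrt{- \frac{48008}{13275} + \left(-88\right)^{2}} = \sqrt{- \frac{48008}{13275} + 7744} = \sqrt{\frac{102753592}{13275}} = \frac{2 \sqrt{1515615482}}{885}$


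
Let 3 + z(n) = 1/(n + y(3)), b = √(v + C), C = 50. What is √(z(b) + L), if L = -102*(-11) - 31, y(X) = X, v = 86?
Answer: √(3265 + 2176*√34)/√(3 + 2*√34) ≈ 32.986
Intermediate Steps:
b = 2*√34 (b = √(86 + 50) = √136 = 2*√34 ≈ 11.662)
z(n) = -3 + 1/(3 + n) (z(n) = -3 + 1/(n + 3) = -3 + 1/(3 + n))
L = 1091 (L = 1122 - 31 = 1091)
√(z(b) + L) = √((-8 - 6*√34)/(3 + 2*√34) + 1091) = √(1091 + (-8 - 6*√34)/(3 + 2*√34))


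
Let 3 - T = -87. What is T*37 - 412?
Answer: 2918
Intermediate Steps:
T = 90 (T = 3 - 1*(-87) = 3 + 87 = 90)
T*37 - 412 = 90*37 - 412 = 3330 - 412 = 2918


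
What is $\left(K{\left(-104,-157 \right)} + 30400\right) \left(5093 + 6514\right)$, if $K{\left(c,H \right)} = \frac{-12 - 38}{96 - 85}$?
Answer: $\frac{3880800450}{11} \approx 3.528 \cdot 10^{8}$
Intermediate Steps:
$K{\left(c,H \right)} = - \frac{50}{11}$
$\left(K{\left(-104,-157 \right)} + 30400\right) \left(5093 + 6514\right) = \left(- \frac{50}{11} + 30400\right) \left(5093 + 6514\right) = \frac{334350}{11} \cdot 11607 = \frac{3880800450}{11}$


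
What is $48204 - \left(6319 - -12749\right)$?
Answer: $29136$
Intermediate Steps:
$48204 - \left(6319 - -12749\right) = 48204 - \left(6319 + 12749\right) = 48204 - 19068 = 29136$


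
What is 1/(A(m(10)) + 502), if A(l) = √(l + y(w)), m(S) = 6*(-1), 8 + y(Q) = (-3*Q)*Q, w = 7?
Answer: 502/252165 - I*√161/252165 ≈ 0.0019908 - 5.0319e-5*I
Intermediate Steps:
y(Q) = -8 - 3*Q² (y(Q) = -8 + (-3*Q)*Q = -8 - 3*Q²)
m(S) = -6
A(l) = √(-155 + l) (A(l) = √(l + (-8 - 3*7²)) = √(l + (-8 - 3*49)) = √(l + (-8 - 147)) = √(l - 155) = √(-155 + l))
1/(A(m(10)) + 502) = 1/(√(-155 - 6) + 502) = 1/(√(-161) + 502) = 1/(I*√161 + 502) = 1/(502 + I*√161)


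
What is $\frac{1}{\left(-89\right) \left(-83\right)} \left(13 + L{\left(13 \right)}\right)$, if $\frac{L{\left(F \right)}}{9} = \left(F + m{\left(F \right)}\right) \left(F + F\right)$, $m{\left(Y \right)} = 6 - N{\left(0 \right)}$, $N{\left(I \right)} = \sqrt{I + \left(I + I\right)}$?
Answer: $\frac{4459}{7387} \approx 0.60363$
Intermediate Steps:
$N{\left(I \right)} = \sqrt{3} \sqrt{I}$ ($N{\left(I \right)} = \sqrt{I + 2 I} = \sqrt{3 I} = \sqrt{3} \sqrt{I}$)
$m{\left(Y \right)} = 6$ ($m{\left(Y \right)} = 6 - \sqrt{3} \sqrt{0} = 6 - \sqrt{3} \cdot 0 = 6 - 0 = 6 + 0 = 6$)
$L{\left(F \right)} = 18 F \left(6 + F\right)$ ($L{\left(F \right)} = 9 \left(F + 6\right) \left(F + F\right) = 9 \left(6 + F\right) 2 F = 9 \cdot 2 F \left(6 + F\right) = 18 F \left(6 + F\right)$)
$\frac{1}{\left(-89\right) \left(-83\right)} \left(13 + L{\left(13 \right)}\right) = \frac{1}{\left(-89\right) \left(-83\right)} \left(13 + 18 \cdot 13 \left(6 + 13\right)\right) = \left(- \frac{1}{89}\right) \left(- \frac{1}{83}\right) \left(13 + 18 \cdot 13 \cdot 19\right) = \frac{13 + 4446}{7387} = \frac{1}{7387} \cdot 4459 = \frac{4459}{7387}$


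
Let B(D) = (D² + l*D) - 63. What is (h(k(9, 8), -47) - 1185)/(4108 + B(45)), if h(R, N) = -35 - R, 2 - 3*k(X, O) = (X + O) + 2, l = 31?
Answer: -3643/22395 ≈ -0.16267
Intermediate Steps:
B(D) = -63 + D² + 31*D (B(D) = (D² + 31*D) - 63 = -63 + D² + 31*D)
k(X, O) = -O/3 - X/3 (k(X, O) = ⅔ - ((X + O) + 2)/3 = ⅔ - ((O + X) + 2)/3 = ⅔ - (2 + O + X)/3 = ⅔ + (-⅔ - O/3 - X/3) = -O/3 - X/3)
(h(k(9, 8), -47) - 1185)/(4108 + B(45)) = ((-35 - (-⅓*8 - ⅓*9)) - 1185)/(4108 + (-63 + 45² + 31*45)) = ((-35 - (-8/3 - 3)) - 1185)/(4108 + (-63 + 2025 + 1395)) = ((-35 - 1*(-17/3)) - 1185)/(4108 + 3357) = ((-35 + 17/3) - 1185)/7465 = (-88/3 - 1185)*(1/7465) = -3643/3*1/7465 = -3643/22395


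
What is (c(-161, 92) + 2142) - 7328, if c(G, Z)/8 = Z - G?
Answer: -3162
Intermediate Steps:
c(G, Z) = -8*G + 8*Z (c(G, Z) = 8*(Z - G) = -8*G + 8*Z)
(c(-161, 92) + 2142) - 7328 = ((-8*(-161) + 8*92) + 2142) - 7328 = ((1288 + 736) + 2142) - 7328 = (2024 + 2142) - 7328 = 4166 - 7328 = -3162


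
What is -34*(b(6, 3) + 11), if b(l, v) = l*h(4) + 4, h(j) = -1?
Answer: -306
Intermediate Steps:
b(l, v) = 4 - l (b(l, v) = l*(-1) + 4 = -l + 4 = 4 - l)
-34*(b(6, 3) + 11) = -34*((4 - 1*6) + 11) = -34*((4 - 6) + 11) = -34*(-2 + 11) = -34*9 = -306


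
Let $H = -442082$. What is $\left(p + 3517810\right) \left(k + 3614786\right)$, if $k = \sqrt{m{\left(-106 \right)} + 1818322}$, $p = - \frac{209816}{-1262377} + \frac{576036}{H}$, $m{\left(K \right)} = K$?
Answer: $\frac{3548270661469632255768240}{279037074457} + \frac{5889594562117313040 \sqrt{50506}}{279037074457} \approx 1.2721 \cdot 10^{13}$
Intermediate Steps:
$p = - \frac{317209360330}{279037074457}$ ($p = - \frac{209816}{-1262377} + \frac{576036}{-442082} = \left(-209816\right) \left(- \frac{1}{1262377}\right) + 576036 \left(- \frac{1}{442082}\right) = \frac{209816}{1262377} - \frac{288018}{221041} = - \frac{317209360330}{279037074457} \approx -1.1368$)
$k = 6 \sqrt{50506}$ ($k = \sqrt{-106 + 1818322} = \sqrt{1818216} = 6 \sqrt{50506} \approx 1348.4$)
$\left(p + 3517810\right) \left(k + 3614786\right) = \left(- \frac{317209360330}{279037074457} + 3517810\right) \left(6 \sqrt{50506} + 3614786\right) = \frac{981599093686218840 \left(3614786 + 6 \sqrt{50506}\right)}{279037074457} = \frac{3548270661469632255768240}{279037074457} + \frac{5889594562117313040 \sqrt{50506}}{279037074457}$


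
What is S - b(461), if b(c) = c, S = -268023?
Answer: -268484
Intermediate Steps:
S - b(461) = -268023 - 1*461 = -268023 - 461 = -268484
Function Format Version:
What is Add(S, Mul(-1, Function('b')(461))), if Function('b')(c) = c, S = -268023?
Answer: -268484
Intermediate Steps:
Add(S, Mul(-1, Function('b')(461))) = Add(-268023, Mul(-1, 461)) = Add(-268023, -461) = -268484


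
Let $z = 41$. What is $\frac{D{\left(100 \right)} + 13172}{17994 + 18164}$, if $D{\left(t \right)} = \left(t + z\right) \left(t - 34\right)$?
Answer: $\frac{11239}{18079} \approx 0.62166$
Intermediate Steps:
$D{\left(t \right)} = \left(-34 + t\right) \left(41 + t\right)$ ($D{\left(t \right)} = \left(t + 41\right) \left(t - 34\right) = \left(41 + t\right) \left(-34 + t\right) = \left(-34 + t\right) \left(41 + t\right)$)
$\frac{D{\left(100 \right)} + 13172}{17994 + 18164} = \frac{\left(-1394 + 100^{2} + 7 \cdot 100\right) + 13172}{17994 + 18164} = \frac{\left(-1394 + 10000 + 700\right) + 13172}{36158} = \left(9306 + 13172\right) \frac{1}{36158} = 22478 \cdot \frac{1}{36158} = \frac{11239}{18079}$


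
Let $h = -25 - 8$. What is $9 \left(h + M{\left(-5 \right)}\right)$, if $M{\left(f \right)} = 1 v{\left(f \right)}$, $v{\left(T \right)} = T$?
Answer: $-342$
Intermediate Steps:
$h = -33$ ($h = -25 - 8 = -33$)
$M{\left(f \right)} = f$ ($M{\left(f \right)} = 1 f = f$)
$9 \left(h + M{\left(-5 \right)}\right) = 9 \left(-33 - 5\right) = 9 \left(-38\right) = -342$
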